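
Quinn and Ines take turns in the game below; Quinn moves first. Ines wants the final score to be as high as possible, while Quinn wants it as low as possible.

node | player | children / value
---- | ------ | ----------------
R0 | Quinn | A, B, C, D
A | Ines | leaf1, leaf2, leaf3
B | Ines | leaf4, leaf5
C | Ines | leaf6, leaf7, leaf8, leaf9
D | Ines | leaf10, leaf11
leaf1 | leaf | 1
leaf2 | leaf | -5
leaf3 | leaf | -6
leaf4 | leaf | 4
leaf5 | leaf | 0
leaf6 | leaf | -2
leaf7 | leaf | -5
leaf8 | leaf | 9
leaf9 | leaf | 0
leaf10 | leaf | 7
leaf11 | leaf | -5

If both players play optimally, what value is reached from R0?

A (Ines): max(1, -5, -6) = 1
B (Ines): max(4, 0) = 4
C (Ines): max(-2, -5, 9, 0) = 9
D (Ines): max(7, -5) = 7
R0 (Quinn): min(1, 4, 9, 7) = 1

1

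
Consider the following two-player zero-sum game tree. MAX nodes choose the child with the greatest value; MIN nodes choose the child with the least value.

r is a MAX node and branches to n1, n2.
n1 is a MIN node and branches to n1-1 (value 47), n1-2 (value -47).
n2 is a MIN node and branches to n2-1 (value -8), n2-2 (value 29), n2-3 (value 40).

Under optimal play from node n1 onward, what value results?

n1 (MIN): min(47, -47) = -47

-47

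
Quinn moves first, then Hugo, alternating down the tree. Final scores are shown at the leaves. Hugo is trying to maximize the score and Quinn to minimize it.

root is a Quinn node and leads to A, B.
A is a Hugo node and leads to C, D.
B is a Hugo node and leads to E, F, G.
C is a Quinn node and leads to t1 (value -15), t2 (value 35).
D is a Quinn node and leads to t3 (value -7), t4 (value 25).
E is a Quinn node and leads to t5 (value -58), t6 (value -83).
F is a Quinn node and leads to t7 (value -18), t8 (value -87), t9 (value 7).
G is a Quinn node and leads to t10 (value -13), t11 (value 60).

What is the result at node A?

C (Quinn): min(-15, 35) = -15
D (Quinn): min(-7, 25) = -7
A (Hugo): max(-15, -7) = -7

-7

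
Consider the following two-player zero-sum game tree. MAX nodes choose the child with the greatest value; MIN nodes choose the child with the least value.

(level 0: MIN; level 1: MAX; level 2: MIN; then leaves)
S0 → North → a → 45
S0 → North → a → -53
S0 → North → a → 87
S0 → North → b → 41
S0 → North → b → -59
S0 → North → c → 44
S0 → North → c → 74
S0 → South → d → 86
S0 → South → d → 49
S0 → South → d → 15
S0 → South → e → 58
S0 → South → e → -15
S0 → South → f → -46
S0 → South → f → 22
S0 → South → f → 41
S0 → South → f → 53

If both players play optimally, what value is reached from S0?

15

a (MIN): min(45, -53, 87) = -53
b (MIN): min(41, -59) = -59
c (MIN): min(44, 74) = 44
North (MAX): max(-53, -59, 44) = 44
d (MIN): min(86, 49, 15) = 15
e (MIN): min(58, -15) = -15
f (MIN): min(-46, 22, 41, 53) = -46
South (MAX): max(15, -15, -46) = 15
S0 (MIN): min(44, 15) = 15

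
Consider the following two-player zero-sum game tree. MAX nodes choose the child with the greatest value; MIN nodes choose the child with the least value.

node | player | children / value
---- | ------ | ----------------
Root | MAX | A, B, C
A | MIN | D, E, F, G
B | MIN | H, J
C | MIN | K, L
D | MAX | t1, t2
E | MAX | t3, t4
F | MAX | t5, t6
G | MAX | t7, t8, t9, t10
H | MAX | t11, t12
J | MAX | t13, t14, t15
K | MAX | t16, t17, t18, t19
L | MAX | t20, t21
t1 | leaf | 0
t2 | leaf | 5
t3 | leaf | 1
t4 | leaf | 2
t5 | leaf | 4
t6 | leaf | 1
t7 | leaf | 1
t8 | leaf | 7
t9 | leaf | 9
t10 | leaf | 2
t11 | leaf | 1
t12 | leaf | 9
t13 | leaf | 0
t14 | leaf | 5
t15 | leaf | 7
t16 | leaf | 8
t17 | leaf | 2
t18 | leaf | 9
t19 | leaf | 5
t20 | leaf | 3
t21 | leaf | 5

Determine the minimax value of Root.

D (MAX): max(0, 5) = 5
E (MAX): max(1, 2) = 2
F (MAX): max(4, 1) = 4
G (MAX): max(1, 7, 9, 2) = 9
A (MIN): min(5, 2, 4, 9) = 2
H (MAX): max(1, 9) = 9
J (MAX): max(0, 5, 7) = 7
B (MIN): min(9, 7) = 7
K (MAX): max(8, 2, 9, 5) = 9
L (MAX): max(3, 5) = 5
C (MIN): min(9, 5) = 5
Root (MAX): max(2, 7, 5) = 7

7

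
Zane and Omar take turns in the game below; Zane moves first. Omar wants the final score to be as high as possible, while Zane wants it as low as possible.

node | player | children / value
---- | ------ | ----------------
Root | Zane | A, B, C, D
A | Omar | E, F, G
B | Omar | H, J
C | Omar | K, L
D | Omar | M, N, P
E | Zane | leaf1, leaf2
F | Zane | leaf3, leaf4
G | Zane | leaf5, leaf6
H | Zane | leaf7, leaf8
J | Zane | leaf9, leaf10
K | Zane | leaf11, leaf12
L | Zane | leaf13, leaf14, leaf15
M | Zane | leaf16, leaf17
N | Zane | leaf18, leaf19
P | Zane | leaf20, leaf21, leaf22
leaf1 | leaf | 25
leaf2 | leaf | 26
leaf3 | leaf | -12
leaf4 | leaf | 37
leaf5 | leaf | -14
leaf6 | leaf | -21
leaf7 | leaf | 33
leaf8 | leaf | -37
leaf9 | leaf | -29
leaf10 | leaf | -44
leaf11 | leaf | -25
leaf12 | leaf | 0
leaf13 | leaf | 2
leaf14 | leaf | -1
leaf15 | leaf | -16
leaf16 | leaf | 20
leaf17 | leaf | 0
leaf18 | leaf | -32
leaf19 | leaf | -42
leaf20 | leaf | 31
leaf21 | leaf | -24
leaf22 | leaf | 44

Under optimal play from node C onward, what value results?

-16

K (Zane): min(-25, 0) = -25
L (Zane): min(2, -1, -16) = -16
C (Omar): max(-25, -16) = -16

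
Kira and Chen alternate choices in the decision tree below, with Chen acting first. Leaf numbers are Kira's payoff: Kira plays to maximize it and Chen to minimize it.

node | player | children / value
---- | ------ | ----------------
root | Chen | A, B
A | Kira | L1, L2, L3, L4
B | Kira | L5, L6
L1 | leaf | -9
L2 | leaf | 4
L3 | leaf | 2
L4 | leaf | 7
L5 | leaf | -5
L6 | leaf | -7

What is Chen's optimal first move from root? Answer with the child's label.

B

A (Kira): max(-9, 4, 2, 7) = 7
B (Kira): max(-5, -7) = -5
root (Chen): min(7, -5) = -5
Chen at root wants the lowest of {A=7, B=-5}, so chooses B.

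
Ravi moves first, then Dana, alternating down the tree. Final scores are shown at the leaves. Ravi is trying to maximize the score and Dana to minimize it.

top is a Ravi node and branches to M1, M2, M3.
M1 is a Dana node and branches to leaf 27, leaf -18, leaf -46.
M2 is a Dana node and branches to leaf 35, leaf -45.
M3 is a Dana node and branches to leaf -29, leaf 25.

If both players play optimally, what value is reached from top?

-29

M1 (Dana): min(27, -18, -46) = -46
M2 (Dana): min(35, -45) = -45
M3 (Dana): min(-29, 25) = -29
top (Ravi): max(-46, -45, -29) = -29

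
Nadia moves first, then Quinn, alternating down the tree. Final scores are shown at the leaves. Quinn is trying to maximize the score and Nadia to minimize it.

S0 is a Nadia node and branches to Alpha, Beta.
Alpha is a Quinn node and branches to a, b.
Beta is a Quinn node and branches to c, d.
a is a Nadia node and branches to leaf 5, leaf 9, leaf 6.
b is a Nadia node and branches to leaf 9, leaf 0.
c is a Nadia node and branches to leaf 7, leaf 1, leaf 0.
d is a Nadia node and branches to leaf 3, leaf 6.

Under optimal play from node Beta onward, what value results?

c (Nadia): min(7, 1, 0) = 0
d (Nadia): min(3, 6) = 3
Beta (Quinn): max(0, 3) = 3

3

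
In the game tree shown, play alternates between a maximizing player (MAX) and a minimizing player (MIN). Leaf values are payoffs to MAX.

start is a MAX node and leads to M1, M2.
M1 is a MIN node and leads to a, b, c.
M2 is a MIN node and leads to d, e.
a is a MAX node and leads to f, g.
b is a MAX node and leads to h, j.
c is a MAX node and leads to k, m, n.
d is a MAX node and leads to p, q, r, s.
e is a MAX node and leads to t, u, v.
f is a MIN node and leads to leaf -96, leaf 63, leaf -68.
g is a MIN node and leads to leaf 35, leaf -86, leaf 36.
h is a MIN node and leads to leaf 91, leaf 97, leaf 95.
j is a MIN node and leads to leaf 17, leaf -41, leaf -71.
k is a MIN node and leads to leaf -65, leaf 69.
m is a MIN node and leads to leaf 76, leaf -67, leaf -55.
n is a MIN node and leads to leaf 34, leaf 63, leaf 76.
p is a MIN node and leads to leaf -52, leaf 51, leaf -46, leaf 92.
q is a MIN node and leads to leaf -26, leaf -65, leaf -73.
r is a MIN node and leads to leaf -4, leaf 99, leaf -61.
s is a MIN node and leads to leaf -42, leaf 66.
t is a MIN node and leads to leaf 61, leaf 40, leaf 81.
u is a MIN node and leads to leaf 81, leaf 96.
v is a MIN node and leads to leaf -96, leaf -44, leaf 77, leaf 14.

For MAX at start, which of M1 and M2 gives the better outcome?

M2

f (MIN): min(-96, 63, -68) = -96
g (MIN): min(35, -86, 36) = -86
a (MAX): max(-96, -86) = -86
h (MIN): min(91, 97, 95) = 91
j (MIN): min(17, -41, -71) = -71
b (MAX): max(91, -71) = 91
k (MIN): min(-65, 69) = -65
m (MIN): min(76, -67, -55) = -67
n (MIN): min(34, 63, 76) = 34
c (MAX): max(-65, -67, 34) = 34
M1 (MIN): min(-86, 91, 34) = -86
p (MIN): min(-52, 51, -46, 92) = -52
q (MIN): min(-26, -65, -73) = -73
r (MIN): min(-4, 99, -61) = -61
s (MIN): min(-42, 66) = -42
d (MAX): max(-52, -73, -61, -42) = -42
t (MIN): min(61, 40, 81) = 40
u (MIN): min(81, 96) = 81
v (MIN): min(-96, -44, 77, 14) = -96
e (MAX): max(40, 81, -96) = 81
M2 (MIN): min(-42, 81) = -42
MAX prefers the higher value; M1=-86, M2=-42. M2 is better since -42 > -86.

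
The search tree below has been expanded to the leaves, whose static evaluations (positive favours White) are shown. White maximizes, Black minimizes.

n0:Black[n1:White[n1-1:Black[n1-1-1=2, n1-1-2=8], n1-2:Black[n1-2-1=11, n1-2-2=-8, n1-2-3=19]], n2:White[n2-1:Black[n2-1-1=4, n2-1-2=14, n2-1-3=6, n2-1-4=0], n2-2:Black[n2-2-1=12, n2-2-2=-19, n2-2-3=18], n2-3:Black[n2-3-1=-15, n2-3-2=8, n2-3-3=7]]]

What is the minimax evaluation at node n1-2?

-8

n1-2 (Black): min(11, -8, 19) = -8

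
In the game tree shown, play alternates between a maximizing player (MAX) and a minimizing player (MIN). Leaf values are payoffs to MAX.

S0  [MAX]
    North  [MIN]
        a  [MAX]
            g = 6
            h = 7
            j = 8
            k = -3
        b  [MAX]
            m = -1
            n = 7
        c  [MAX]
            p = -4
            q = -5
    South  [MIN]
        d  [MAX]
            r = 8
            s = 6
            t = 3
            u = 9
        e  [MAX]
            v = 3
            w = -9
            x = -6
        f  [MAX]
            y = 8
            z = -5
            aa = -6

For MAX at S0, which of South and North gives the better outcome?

South

d (MAX): max(8, 6, 3, 9) = 9
e (MAX): max(3, -9, -6) = 3
f (MAX): max(8, -5, -6) = 8
South (MIN): min(9, 3, 8) = 3
a (MAX): max(6, 7, 8, -3) = 8
b (MAX): max(-1, 7) = 7
c (MAX): max(-4, -5) = -4
North (MIN): min(8, 7, -4) = -4
MAX prefers the higher value; South=3, North=-4. South is better since 3 > -4.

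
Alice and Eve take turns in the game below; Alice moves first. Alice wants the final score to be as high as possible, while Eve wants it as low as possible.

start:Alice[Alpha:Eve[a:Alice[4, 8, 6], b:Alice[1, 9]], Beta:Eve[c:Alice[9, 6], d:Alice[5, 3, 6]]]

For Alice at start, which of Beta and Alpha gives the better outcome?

Alpha

c (Alice): max(9, 6) = 9
d (Alice): max(5, 3, 6) = 6
Beta (Eve): min(9, 6) = 6
a (Alice): max(4, 8, 6) = 8
b (Alice): max(1, 9) = 9
Alpha (Eve): min(8, 9) = 8
Alice prefers the higher value; Beta=6, Alpha=8. Alpha is better since 8 > 6.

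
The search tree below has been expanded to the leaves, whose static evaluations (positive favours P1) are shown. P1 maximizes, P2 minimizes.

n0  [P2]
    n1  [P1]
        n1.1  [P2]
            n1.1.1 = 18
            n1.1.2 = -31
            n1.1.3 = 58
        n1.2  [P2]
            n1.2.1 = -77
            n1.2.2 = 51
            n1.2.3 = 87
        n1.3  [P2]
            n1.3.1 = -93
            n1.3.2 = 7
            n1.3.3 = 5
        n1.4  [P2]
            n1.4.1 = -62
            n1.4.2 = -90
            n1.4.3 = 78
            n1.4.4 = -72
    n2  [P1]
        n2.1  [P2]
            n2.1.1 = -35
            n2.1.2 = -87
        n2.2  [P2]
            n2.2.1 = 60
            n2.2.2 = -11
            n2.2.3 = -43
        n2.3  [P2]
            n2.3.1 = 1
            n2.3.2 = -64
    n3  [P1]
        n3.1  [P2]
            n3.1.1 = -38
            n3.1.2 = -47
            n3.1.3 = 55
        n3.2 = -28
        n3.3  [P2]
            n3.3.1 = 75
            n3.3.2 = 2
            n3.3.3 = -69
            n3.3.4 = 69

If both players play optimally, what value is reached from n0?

n1.1 (P2): min(18, -31, 58) = -31
n1.2 (P2): min(-77, 51, 87) = -77
n1.3 (P2): min(-93, 7, 5) = -93
n1.4 (P2): min(-62, -90, 78, -72) = -90
n1 (P1): max(-31, -77, -93, -90) = -31
n2.1 (P2): min(-35, -87) = -87
n2.2 (P2): min(60, -11, -43) = -43
n2.3 (P2): min(1, -64) = -64
n2 (P1): max(-87, -43, -64) = -43
n3.1 (P2): min(-38, -47, 55) = -47
n3.3 (P2): min(75, 2, -69, 69) = -69
n3 (P1): max(-47, -28, -69) = -28
n0 (P2): min(-31, -43, -28) = -43

-43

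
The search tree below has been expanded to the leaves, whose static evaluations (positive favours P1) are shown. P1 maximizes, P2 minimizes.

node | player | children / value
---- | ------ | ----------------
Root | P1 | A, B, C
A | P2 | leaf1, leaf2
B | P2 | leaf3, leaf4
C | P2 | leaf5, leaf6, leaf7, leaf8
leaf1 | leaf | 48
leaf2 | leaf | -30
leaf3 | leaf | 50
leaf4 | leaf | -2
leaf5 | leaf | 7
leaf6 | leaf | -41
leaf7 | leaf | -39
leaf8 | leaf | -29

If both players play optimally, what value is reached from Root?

A (P2): min(48, -30) = -30
B (P2): min(50, -2) = -2
C (P2): min(7, -41, -39, -29) = -41
Root (P1): max(-30, -2, -41) = -2

-2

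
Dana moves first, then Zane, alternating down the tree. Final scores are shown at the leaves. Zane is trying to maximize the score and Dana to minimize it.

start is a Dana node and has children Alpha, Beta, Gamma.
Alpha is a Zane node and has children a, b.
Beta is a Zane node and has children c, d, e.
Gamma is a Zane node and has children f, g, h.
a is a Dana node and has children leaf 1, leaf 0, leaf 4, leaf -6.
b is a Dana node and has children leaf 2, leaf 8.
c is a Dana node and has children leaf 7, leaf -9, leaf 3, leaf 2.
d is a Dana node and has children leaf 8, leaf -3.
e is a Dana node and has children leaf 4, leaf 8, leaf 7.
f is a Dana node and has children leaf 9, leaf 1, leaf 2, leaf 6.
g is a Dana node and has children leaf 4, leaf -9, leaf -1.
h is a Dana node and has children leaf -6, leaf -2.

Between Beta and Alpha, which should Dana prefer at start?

c (Dana): min(7, -9, 3, 2) = -9
d (Dana): min(8, -3) = -3
e (Dana): min(4, 8, 7) = 4
Beta (Zane): max(-9, -3, 4) = 4
a (Dana): min(1, 0, 4, -6) = -6
b (Dana): min(2, 8) = 2
Alpha (Zane): max(-6, 2) = 2
Dana prefers the lower value; Beta=4, Alpha=2. Alpha is better since 2 < 4.

Alpha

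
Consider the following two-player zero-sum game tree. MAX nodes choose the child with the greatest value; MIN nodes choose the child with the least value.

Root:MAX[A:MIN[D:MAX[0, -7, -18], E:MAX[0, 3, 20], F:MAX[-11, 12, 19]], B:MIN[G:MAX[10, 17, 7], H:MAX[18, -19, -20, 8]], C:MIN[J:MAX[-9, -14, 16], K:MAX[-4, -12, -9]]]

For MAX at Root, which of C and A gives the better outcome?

J (MAX): max(-9, -14, 16) = 16
K (MAX): max(-4, -12, -9) = -4
C (MIN): min(16, -4) = -4
D (MAX): max(0, -7, -18) = 0
E (MAX): max(0, 3, 20) = 20
F (MAX): max(-11, 12, 19) = 19
A (MIN): min(0, 20, 19) = 0
MAX prefers the higher value; C=-4, A=0. A is better since 0 > -4.

A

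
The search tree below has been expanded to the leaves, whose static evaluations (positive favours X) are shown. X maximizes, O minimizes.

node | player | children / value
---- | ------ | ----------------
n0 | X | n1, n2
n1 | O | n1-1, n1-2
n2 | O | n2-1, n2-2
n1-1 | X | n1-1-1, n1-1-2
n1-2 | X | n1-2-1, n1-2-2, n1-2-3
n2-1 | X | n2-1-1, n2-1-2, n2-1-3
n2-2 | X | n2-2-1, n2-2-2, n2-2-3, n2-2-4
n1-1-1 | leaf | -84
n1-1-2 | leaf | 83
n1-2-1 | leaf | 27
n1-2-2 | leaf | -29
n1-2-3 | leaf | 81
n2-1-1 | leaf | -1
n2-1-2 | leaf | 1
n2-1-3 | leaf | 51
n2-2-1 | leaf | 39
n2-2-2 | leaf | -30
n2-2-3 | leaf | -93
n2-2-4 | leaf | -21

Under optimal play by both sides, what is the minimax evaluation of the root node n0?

81

n1-1 (X): max(-84, 83) = 83
n1-2 (X): max(27, -29, 81) = 81
n1 (O): min(83, 81) = 81
n2-1 (X): max(-1, 1, 51) = 51
n2-2 (X): max(39, -30, -93, -21) = 39
n2 (O): min(51, 39) = 39
n0 (X): max(81, 39) = 81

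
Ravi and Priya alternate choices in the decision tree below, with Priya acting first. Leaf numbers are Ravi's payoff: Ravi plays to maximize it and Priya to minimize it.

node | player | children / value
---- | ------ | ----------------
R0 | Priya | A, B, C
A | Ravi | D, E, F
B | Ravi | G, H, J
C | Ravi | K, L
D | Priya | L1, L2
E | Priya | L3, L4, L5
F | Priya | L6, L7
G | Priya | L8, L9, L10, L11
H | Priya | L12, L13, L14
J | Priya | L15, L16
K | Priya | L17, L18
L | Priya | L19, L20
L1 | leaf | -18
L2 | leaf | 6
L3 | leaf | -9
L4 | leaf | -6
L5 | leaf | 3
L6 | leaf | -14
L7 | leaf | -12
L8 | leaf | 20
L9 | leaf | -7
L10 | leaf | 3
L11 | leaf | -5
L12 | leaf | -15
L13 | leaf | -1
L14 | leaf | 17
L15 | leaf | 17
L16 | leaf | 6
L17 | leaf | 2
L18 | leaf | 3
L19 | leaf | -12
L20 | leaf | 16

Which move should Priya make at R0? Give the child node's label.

D (Priya): min(-18, 6) = -18
E (Priya): min(-9, -6, 3) = -9
F (Priya): min(-14, -12) = -14
A (Ravi): max(-18, -9, -14) = -9
G (Priya): min(20, -7, 3, -5) = -7
H (Priya): min(-15, -1, 17) = -15
J (Priya): min(17, 6) = 6
B (Ravi): max(-7, -15, 6) = 6
K (Priya): min(2, 3) = 2
L (Priya): min(-12, 16) = -12
C (Ravi): max(2, -12) = 2
R0 (Priya): min(-9, 6, 2) = -9
Priya at R0 wants the lowest of {A=-9, B=6, C=2}, so chooses A.

A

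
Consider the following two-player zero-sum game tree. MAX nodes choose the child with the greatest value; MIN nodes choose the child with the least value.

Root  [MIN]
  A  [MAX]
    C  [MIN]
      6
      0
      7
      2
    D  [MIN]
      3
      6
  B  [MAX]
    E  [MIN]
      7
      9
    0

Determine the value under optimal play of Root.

3

C (MIN): min(6, 0, 7, 2) = 0
D (MIN): min(3, 6) = 3
A (MAX): max(0, 3) = 3
E (MIN): min(7, 9) = 7
B (MAX): max(7, 0) = 7
Root (MIN): min(3, 7) = 3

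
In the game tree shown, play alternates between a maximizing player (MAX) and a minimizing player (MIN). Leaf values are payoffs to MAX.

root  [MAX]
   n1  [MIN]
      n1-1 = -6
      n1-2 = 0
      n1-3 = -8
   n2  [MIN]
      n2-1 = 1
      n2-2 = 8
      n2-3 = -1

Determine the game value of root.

n1 (MIN): min(-6, 0, -8) = -8
n2 (MIN): min(1, 8, -1) = -1
root (MAX): max(-8, -1) = -1

-1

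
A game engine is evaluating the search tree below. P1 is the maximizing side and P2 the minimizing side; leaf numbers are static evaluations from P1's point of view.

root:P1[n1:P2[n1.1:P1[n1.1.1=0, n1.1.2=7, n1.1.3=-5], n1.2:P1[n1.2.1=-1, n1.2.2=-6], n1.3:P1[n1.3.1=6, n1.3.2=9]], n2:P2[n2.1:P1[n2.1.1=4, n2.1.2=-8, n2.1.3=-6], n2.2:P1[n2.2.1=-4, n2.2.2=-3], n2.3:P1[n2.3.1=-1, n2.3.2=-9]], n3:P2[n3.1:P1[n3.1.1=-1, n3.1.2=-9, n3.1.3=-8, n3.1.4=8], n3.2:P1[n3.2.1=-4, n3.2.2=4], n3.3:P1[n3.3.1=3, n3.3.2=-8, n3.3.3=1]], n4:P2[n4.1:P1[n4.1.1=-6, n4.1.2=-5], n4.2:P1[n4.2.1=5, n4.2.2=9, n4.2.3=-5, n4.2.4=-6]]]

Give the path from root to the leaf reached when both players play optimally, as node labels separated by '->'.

n1.1 (P1): max(0, 7, -5) = 7
n1.2 (P1): max(-1, -6) = -1
n1.3 (P1): max(6, 9) = 9
n1 (P2): min(7, -1, 9) = -1
n2.1 (P1): max(4, -8, -6) = 4
n2.2 (P1): max(-4, -3) = -3
n2.3 (P1): max(-1, -9) = -1
n2 (P2): min(4, -3, -1) = -3
n3.1 (P1): max(-1, -9, -8, 8) = 8
n3.2 (P1): max(-4, 4) = 4
n3.3 (P1): max(3, -8, 1) = 3
n3 (P2): min(8, 4, 3) = 3
n4.1 (P1): max(-6, -5) = -5
n4.2 (P1): max(5, 9, -5, -6) = 9
n4 (P2): min(-5, 9) = -5
root (P1): max(-1, -3, 3, -5) = 3
At root, P1 picks n3 (highest: 3).
At n3, P2 picks n3.3 (lowest: 3).
At n3.3, P1 picks n3.3.1 (highest: 3).
Terminal value 3.

root -> n3 -> n3.3 -> n3.3.1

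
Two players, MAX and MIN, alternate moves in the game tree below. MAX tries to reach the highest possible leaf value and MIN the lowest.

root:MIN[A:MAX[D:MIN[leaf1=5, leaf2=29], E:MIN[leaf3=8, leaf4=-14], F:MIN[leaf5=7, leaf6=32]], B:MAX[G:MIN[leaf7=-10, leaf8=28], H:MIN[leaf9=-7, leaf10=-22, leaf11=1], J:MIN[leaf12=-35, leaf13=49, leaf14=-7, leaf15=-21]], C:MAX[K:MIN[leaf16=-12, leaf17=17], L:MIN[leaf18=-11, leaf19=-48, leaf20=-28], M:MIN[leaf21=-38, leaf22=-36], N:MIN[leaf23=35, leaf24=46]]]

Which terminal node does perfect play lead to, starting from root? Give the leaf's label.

D (MIN): min(5, 29) = 5
E (MIN): min(8, -14) = -14
F (MIN): min(7, 32) = 7
A (MAX): max(5, -14, 7) = 7
G (MIN): min(-10, 28) = -10
H (MIN): min(-7, -22, 1) = -22
J (MIN): min(-35, 49, -7, -21) = -35
B (MAX): max(-10, -22, -35) = -10
K (MIN): min(-12, 17) = -12
L (MIN): min(-11, -48, -28) = -48
M (MIN): min(-38, -36) = -38
N (MIN): min(35, 46) = 35
C (MAX): max(-12, -48, -38, 35) = 35
root (MIN): min(7, -10, 35) = -10
At root, MIN picks B (lowest: -10).
At B, MAX picks G (highest: -10).
At G, MIN picks leaf7 (lowest: -10).
Terminal value -10.

leaf7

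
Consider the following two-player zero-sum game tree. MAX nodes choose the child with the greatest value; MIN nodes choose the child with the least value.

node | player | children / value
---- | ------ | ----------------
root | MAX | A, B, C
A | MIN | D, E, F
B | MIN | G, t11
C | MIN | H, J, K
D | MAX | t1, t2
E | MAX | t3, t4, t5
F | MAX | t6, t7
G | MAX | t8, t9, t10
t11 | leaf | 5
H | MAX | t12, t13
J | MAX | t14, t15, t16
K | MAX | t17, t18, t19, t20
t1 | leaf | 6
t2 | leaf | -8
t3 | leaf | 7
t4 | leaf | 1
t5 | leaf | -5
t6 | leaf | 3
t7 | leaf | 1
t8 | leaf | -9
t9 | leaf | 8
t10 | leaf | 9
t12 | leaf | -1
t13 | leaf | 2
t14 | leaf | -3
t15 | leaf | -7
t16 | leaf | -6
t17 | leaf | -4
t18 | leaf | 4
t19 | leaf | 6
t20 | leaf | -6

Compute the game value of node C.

H (MAX): max(-1, 2) = 2
J (MAX): max(-3, -7, -6) = -3
K (MAX): max(-4, 4, 6, -6) = 6
C (MIN): min(2, -3, 6) = -3

-3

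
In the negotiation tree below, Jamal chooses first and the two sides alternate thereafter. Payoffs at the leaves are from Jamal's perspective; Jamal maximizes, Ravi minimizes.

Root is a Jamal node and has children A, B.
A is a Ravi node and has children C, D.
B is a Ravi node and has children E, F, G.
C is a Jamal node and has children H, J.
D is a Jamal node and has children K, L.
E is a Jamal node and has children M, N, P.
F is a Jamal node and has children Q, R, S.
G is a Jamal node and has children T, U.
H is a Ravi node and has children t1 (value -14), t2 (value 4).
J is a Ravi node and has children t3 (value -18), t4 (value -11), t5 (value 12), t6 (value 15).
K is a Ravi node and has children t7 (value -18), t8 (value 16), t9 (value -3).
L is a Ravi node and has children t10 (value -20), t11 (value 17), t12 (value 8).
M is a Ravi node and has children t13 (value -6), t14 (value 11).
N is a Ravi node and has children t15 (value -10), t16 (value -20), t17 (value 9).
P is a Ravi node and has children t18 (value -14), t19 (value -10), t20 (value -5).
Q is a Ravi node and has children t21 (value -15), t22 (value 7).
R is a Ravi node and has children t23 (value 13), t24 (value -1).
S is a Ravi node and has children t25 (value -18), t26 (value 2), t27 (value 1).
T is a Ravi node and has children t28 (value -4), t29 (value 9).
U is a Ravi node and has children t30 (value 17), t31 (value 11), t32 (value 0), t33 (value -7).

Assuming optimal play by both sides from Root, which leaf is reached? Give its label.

t13

H (Ravi): min(-14, 4) = -14
J (Ravi): min(-18, -11, 12, 15) = -18
C (Jamal): max(-14, -18) = -14
K (Ravi): min(-18, 16, -3) = -18
L (Ravi): min(-20, 17, 8) = -20
D (Jamal): max(-18, -20) = -18
A (Ravi): min(-14, -18) = -18
M (Ravi): min(-6, 11) = -6
N (Ravi): min(-10, -20, 9) = -20
P (Ravi): min(-14, -10, -5) = -14
E (Jamal): max(-6, -20, -14) = -6
Q (Ravi): min(-15, 7) = -15
R (Ravi): min(13, -1) = -1
S (Ravi): min(-18, 2, 1) = -18
F (Jamal): max(-15, -1, -18) = -1
T (Ravi): min(-4, 9) = -4
U (Ravi): min(17, 11, 0, -7) = -7
G (Jamal): max(-4, -7) = -4
B (Ravi): min(-6, -1, -4) = -6
Root (Jamal): max(-18, -6) = -6
At Root, Jamal picks B (highest: -6).
At B, Ravi picks E (lowest: -6).
At E, Jamal picks M (highest: -6).
At M, Ravi picks t13 (lowest: -6).
Terminal value -6.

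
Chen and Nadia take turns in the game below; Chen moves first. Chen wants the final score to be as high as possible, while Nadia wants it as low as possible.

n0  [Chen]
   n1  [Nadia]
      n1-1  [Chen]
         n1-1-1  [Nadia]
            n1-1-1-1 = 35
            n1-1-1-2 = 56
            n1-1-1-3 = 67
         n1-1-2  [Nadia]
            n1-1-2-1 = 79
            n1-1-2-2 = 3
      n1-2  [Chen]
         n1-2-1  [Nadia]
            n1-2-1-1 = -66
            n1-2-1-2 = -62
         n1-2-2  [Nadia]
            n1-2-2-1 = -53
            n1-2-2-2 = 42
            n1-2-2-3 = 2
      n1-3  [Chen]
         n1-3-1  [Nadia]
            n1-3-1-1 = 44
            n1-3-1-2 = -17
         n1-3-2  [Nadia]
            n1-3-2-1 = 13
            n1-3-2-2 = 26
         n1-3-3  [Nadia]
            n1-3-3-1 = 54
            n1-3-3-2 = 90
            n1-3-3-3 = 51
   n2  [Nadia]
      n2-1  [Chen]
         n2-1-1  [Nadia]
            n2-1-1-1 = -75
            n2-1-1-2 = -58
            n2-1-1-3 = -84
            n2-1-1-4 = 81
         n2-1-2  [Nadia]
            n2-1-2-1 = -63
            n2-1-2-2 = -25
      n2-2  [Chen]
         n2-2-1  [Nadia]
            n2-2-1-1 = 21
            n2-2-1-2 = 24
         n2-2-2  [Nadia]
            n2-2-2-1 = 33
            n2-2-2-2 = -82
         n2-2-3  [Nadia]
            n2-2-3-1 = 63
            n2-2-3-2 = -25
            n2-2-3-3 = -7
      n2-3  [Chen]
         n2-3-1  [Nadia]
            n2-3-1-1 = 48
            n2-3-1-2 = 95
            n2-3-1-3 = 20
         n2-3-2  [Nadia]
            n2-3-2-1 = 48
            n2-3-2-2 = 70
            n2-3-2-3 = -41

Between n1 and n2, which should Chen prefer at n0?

n1

n1-1-1 (Nadia): min(35, 56, 67) = 35
n1-1-2 (Nadia): min(79, 3) = 3
n1-1 (Chen): max(35, 3) = 35
n1-2-1 (Nadia): min(-66, -62) = -66
n1-2-2 (Nadia): min(-53, 42, 2) = -53
n1-2 (Chen): max(-66, -53) = -53
n1-3-1 (Nadia): min(44, -17) = -17
n1-3-2 (Nadia): min(13, 26) = 13
n1-3-3 (Nadia): min(54, 90, 51) = 51
n1-3 (Chen): max(-17, 13, 51) = 51
n1 (Nadia): min(35, -53, 51) = -53
n2-1-1 (Nadia): min(-75, -58, -84, 81) = -84
n2-1-2 (Nadia): min(-63, -25) = -63
n2-1 (Chen): max(-84, -63) = -63
n2-2-1 (Nadia): min(21, 24) = 21
n2-2-2 (Nadia): min(33, -82) = -82
n2-2-3 (Nadia): min(63, -25, -7) = -25
n2-2 (Chen): max(21, -82, -25) = 21
n2-3-1 (Nadia): min(48, 95, 20) = 20
n2-3-2 (Nadia): min(48, 70, -41) = -41
n2-3 (Chen): max(20, -41) = 20
n2 (Nadia): min(-63, 21, 20) = -63
Chen prefers the higher value; n1=-53, n2=-63. n1 is better since -53 > -63.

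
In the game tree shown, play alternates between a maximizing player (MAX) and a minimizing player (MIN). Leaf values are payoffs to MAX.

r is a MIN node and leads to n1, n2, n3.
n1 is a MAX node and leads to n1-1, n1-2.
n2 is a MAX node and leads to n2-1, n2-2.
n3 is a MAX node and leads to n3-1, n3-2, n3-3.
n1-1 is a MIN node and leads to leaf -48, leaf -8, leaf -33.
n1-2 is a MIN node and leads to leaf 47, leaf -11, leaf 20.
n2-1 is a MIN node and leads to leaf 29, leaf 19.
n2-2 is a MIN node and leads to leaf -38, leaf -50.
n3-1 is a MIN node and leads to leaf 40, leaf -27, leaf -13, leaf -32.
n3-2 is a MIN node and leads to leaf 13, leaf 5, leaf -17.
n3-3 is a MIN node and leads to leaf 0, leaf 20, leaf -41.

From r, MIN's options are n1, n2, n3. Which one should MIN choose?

n3

n1-1 (MIN): min(-48, -8, -33) = -48
n1-2 (MIN): min(47, -11, 20) = -11
n1 (MAX): max(-48, -11) = -11
n2-1 (MIN): min(29, 19) = 19
n2-2 (MIN): min(-38, -50) = -50
n2 (MAX): max(19, -50) = 19
n3-1 (MIN): min(40, -27, -13, -32) = -32
n3-2 (MIN): min(13, 5, -17) = -17
n3-3 (MIN): min(0, 20, -41) = -41
n3 (MAX): max(-32, -17, -41) = -17
r (MIN): min(-11, 19, -17) = -17
MIN at r wants the lowest of {n1=-11, n2=19, n3=-17}, so chooses n3.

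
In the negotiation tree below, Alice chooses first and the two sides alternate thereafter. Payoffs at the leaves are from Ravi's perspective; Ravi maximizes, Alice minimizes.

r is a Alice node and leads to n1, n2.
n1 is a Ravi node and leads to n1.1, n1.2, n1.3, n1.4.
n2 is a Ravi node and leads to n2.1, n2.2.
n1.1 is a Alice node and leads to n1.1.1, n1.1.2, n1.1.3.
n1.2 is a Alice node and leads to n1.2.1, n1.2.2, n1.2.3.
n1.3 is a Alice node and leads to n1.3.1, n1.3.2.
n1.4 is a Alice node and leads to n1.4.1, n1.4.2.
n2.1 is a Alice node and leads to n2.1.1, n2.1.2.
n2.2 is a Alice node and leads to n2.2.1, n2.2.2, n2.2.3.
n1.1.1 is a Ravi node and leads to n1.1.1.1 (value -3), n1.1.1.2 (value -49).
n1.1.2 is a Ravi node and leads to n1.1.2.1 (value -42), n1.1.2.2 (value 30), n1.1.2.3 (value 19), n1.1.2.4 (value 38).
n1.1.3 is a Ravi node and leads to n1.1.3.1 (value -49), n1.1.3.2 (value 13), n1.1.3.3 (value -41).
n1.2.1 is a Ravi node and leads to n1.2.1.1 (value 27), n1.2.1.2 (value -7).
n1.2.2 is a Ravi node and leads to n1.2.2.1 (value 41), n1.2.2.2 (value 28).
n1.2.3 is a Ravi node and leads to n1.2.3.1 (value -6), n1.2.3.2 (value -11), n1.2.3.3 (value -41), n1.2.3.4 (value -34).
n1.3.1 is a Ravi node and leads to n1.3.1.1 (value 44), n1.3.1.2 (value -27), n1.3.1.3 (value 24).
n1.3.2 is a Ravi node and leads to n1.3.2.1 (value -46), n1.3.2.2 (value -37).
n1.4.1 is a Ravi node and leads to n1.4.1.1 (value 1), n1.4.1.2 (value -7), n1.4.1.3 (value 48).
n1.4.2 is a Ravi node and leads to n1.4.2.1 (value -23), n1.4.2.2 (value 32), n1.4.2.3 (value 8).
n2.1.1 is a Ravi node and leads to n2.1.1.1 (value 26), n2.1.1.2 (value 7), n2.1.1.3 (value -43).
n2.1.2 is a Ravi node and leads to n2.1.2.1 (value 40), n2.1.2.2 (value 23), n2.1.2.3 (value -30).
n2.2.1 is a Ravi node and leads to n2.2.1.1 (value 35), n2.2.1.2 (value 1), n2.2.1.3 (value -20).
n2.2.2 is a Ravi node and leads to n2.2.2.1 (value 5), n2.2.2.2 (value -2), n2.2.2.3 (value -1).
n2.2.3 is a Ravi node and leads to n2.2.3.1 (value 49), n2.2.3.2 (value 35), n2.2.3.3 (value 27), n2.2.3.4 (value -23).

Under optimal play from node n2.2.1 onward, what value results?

n2.2.1 (Ravi): max(35, 1, -20) = 35

35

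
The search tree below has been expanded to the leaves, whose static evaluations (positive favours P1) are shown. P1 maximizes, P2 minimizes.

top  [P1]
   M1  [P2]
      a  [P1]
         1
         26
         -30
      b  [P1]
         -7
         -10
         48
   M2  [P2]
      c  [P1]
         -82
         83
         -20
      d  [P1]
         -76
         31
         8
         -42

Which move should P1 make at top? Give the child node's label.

M2

a (P1): max(1, 26, -30) = 26
b (P1): max(-7, -10, 48) = 48
M1 (P2): min(26, 48) = 26
c (P1): max(-82, 83, -20) = 83
d (P1): max(-76, 31, 8, -42) = 31
M2 (P2): min(83, 31) = 31
top (P1): max(26, 31) = 31
P1 at top wants the highest of {M1=26, M2=31}, so chooses M2.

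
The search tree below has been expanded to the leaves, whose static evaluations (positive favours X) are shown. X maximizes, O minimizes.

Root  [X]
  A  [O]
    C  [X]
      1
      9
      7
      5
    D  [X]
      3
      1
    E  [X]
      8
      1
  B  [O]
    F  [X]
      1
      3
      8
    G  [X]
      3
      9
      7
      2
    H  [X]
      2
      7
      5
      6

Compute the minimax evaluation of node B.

7

F (X): max(1, 3, 8) = 8
G (X): max(3, 9, 7, 2) = 9
H (X): max(2, 7, 5, 6) = 7
B (O): min(8, 9, 7) = 7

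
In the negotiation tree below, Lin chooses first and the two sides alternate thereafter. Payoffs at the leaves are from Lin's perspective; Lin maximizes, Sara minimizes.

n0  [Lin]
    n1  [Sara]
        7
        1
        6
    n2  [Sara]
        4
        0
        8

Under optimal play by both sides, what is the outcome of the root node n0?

n1 (Sara): min(7, 1, 6) = 1
n2 (Sara): min(4, 0, 8) = 0
n0 (Lin): max(1, 0) = 1

1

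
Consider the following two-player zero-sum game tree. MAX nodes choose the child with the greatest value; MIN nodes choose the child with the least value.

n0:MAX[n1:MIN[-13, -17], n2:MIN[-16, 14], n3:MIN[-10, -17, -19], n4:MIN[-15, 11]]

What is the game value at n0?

n1 (MIN): min(-13, -17) = -17
n2 (MIN): min(-16, 14) = -16
n3 (MIN): min(-10, -17, -19) = -19
n4 (MIN): min(-15, 11) = -15
n0 (MAX): max(-17, -16, -19, -15) = -15

-15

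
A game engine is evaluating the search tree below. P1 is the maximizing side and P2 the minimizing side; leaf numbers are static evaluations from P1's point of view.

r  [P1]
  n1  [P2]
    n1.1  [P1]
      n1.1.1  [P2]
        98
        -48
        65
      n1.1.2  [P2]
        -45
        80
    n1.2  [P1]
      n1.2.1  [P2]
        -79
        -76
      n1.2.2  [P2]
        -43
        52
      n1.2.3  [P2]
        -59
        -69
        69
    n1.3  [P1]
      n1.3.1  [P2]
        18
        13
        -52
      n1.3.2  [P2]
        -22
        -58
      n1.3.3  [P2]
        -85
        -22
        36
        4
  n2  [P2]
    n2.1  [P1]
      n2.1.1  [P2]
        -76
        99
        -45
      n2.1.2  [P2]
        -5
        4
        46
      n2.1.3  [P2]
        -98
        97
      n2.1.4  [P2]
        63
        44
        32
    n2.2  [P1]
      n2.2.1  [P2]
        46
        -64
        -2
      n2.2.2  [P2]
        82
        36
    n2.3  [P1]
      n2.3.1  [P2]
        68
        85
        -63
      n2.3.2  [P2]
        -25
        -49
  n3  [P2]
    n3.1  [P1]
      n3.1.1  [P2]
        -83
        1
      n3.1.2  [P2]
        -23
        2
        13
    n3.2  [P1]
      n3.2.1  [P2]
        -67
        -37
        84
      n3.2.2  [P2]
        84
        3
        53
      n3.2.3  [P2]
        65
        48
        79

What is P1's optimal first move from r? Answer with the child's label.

n3

n1.1.1 (P2): min(98, -48, 65) = -48
n1.1.2 (P2): min(-45, 80) = -45
n1.1 (P1): max(-48, -45) = -45
n1.2.1 (P2): min(-79, -76) = -79
n1.2.2 (P2): min(-43, 52) = -43
n1.2.3 (P2): min(-59, -69, 69) = -69
n1.2 (P1): max(-79, -43, -69) = -43
n1.3.1 (P2): min(18, 13, -52) = -52
n1.3.2 (P2): min(-22, -58) = -58
n1.3.3 (P2): min(-85, -22, 36, 4) = -85
n1.3 (P1): max(-52, -58, -85) = -52
n1 (P2): min(-45, -43, -52) = -52
n2.1.1 (P2): min(-76, 99, -45) = -76
n2.1.2 (P2): min(-5, 4, 46) = -5
n2.1.3 (P2): min(-98, 97) = -98
n2.1.4 (P2): min(63, 44, 32) = 32
n2.1 (P1): max(-76, -5, -98, 32) = 32
n2.2.1 (P2): min(46, -64, -2) = -64
n2.2.2 (P2): min(82, 36) = 36
n2.2 (P1): max(-64, 36) = 36
n2.3.1 (P2): min(68, 85, -63) = -63
n2.3.2 (P2): min(-25, -49) = -49
n2.3 (P1): max(-63, -49) = -49
n2 (P2): min(32, 36, -49) = -49
n3.1.1 (P2): min(-83, 1) = -83
n3.1.2 (P2): min(-23, 2, 13) = -23
n3.1 (P1): max(-83, -23) = -23
n3.2.1 (P2): min(-67, -37, 84) = -67
n3.2.2 (P2): min(84, 3, 53) = 3
n3.2.3 (P2): min(65, 48, 79) = 48
n3.2 (P1): max(-67, 3, 48) = 48
n3 (P2): min(-23, 48) = -23
r (P1): max(-52, -49, -23) = -23
P1 at r wants the highest of {n1=-52, n2=-49, n3=-23}, so chooses n3.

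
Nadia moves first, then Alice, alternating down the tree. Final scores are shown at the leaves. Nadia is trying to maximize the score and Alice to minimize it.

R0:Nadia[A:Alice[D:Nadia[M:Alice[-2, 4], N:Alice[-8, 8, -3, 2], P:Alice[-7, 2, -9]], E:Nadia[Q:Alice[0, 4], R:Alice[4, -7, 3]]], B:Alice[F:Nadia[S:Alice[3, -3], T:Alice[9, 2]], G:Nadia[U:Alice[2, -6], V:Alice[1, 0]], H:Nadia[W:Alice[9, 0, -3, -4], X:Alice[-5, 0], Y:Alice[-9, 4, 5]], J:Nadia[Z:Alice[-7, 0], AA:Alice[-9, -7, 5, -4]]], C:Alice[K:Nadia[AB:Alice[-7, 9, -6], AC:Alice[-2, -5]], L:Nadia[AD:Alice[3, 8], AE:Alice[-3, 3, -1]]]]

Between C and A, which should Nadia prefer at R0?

A

AB (Alice): min(-7, 9, -6) = -7
AC (Alice): min(-2, -5) = -5
K (Nadia): max(-7, -5) = -5
AD (Alice): min(3, 8) = 3
AE (Alice): min(-3, 3, -1) = -3
L (Nadia): max(3, -3) = 3
C (Alice): min(-5, 3) = -5
M (Alice): min(-2, 4) = -2
N (Alice): min(-8, 8, -3, 2) = -8
P (Alice): min(-7, 2, -9) = -9
D (Nadia): max(-2, -8, -9) = -2
Q (Alice): min(0, 4) = 0
R (Alice): min(4, -7, 3) = -7
E (Nadia): max(0, -7) = 0
A (Alice): min(-2, 0) = -2
Nadia prefers the higher value; C=-5, A=-2. A is better since -2 > -5.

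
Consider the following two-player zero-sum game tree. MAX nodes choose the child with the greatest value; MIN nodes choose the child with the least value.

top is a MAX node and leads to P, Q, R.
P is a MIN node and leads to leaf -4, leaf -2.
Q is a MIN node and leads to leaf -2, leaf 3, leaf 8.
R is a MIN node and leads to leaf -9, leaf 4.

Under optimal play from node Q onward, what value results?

-2

Q (MIN): min(-2, 3, 8) = -2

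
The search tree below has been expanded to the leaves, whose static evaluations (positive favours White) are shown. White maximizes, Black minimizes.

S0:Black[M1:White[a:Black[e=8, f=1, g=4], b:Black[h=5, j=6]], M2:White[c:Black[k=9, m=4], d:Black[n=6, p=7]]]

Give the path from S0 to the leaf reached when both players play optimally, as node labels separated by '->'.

S0 -> M1 -> b -> h

a (Black): min(8, 1, 4) = 1
b (Black): min(5, 6) = 5
M1 (White): max(1, 5) = 5
c (Black): min(9, 4) = 4
d (Black): min(6, 7) = 6
M2 (White): max(4, 6) = 6
S0 (Black): min(5, 6) = 5
At S0, Black picks M1 (lowest: 5).
At M1, White picks b (highest: 5).
At b, Black picks h (lowest: 5).
Terminal value 5.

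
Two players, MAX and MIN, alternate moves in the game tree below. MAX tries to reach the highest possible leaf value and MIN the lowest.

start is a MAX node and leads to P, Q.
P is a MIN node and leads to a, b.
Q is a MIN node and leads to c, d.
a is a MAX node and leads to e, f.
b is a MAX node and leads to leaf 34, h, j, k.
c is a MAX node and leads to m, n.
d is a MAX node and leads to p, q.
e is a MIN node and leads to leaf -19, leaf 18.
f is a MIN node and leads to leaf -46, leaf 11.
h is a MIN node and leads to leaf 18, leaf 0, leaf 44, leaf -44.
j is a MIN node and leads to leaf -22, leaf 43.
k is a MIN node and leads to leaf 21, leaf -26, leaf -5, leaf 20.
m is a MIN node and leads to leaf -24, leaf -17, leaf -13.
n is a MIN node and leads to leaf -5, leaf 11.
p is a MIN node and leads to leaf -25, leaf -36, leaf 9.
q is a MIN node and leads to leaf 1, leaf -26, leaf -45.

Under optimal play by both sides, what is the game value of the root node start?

e (MIN): min(-19, 18) = -19
f (MIN): min(-46, 11) = -46
a (MAX): max(-19, -46) = -19
h (MIN): min(18, 0, 44, -44) = -44
j (MIN): min(-22, 43) = -22
k (MIN): min(21, -26, -5, 20) = -26
b (MAX): max(34, -44, -22, -26) = 34
P (MIN): min(-19, 34) = -19
m (MIN): min(-24, -17, -13) = -24
n (MIN): min(-5, 11) = -5
c (MAX): max(-24, -5) = -5
p (MIN): min(-25, -36, 9) = -36
q (MIN): min(1, -26, -45) = -45
d (MAX): max(-36, -45) = -36
Q (MIN): min(-5, -36) = -36
start (MAX): max(-19, -36) = -19

-19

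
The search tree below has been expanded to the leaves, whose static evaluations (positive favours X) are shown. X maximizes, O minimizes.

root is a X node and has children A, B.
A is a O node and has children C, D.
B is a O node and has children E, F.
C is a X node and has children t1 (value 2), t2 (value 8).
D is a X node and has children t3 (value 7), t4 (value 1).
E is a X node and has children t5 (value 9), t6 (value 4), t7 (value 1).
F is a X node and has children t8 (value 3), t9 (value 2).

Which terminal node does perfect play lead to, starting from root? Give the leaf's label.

t3

C (X): max(2, 8) = 8
D (X): max(7, 1) = 7
A (O): min(8, 7) = 7
E (X): max(9, 4, 1) = 9
F (X): max(3, 2) = 3
B (O): min(9, 3) = 3
root (X): max(7, 3) = 7
At root, X picks A (highest: 7).
At A, O picks D (lowest: 7).
At D, X picks t3 (highest: 7).
Terminal value 7.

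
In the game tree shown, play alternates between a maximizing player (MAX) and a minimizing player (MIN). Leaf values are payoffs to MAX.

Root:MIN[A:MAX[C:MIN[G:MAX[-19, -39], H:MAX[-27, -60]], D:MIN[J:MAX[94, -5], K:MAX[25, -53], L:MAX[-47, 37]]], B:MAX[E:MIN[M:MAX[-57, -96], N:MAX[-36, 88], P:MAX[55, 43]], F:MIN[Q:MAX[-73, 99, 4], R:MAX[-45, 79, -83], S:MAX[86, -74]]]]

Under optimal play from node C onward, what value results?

G (MAX): max(-19, -39) = -19
H (MAX): max(-27, -60) = -27
C (MIN): min(-19, -27) = -27

-27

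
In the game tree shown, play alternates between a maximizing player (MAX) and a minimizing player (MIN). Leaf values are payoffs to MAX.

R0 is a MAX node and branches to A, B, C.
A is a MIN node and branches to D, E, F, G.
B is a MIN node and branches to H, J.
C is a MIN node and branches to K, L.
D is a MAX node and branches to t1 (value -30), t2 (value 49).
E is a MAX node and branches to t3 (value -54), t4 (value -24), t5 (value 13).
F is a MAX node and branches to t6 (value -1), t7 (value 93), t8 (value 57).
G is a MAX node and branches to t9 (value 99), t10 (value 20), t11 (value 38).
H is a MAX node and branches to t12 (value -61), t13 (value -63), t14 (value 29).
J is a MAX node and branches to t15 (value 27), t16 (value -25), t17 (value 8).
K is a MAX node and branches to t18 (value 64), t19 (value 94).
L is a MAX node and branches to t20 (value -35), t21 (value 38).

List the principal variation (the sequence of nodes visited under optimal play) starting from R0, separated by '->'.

R0 -> C -> L -> t21

D (MAX): max(-30, 49) = 49
E (MAX): max(-54, -24, 13) = 13
F (MAX): max(-1, 93, 57) = 93
G (MAX): max(99, 20, 38) = 99
A (MIN): min(49, 13, 93, 99) = 13
H (MAX): max(-61, -63, 29) = 29
J (MAX): max(27, -25, 8) = 27
B (MIN): min(29, 27) = 27
K (MAX): max(64, 94) = 94
L (MAX): max(-35, 38) = 38
C (MIN): min(94, 38) = 38
R0 (MAX): max(13, 27, 38) = 38
At R0, MAX picks C (highest: 38).
At C, MIN picks L (lowest: 38).
At L, MAX picks t21 (highest: 38).
Terminal value 38.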